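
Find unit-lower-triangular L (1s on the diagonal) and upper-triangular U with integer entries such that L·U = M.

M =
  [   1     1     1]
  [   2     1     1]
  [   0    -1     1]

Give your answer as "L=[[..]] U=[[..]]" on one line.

L=[[1,0,0],[2,1,0],[0,1,1]] U=[[1,1,1],[0,-1,-1],[0,0,2]]

  R1 -= 2·R0 → [0,-1,-1]
  R2 -= 0·R0 → [0,-1,1]
  R2 -= 1·R1 → [0,0,2]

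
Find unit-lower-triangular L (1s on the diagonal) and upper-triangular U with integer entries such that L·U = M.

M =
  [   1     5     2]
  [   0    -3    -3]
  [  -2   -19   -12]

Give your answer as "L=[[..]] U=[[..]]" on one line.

  row1 -= 0·row0 → [0,-3,-3]
  row2 -= -2·row0 → [0,-9,-8]
  row2 -= 3·row1 → [0,0,1]

L=[[1,0,0],[0,1,0],[-2,3,1]] U=[[1,5,2],[0,-3,-3],[0,0,1]]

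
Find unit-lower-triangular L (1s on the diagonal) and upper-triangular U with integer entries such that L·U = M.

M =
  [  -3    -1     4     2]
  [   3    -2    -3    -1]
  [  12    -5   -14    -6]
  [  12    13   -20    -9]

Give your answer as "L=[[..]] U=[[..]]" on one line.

L=[[1,0,0,0],[-1,1,0,0],[-4,3,1,0],[-4,-3,1,1]] U=[[-3,-1,4,2],[0,-3,1,1],[0,0,-1,-1],[0,0,0,3]]

  row1 -= -1·row0 → [0,-3,1,1]
  row2 -= -4·row0 → [0,-9,2,2]
  row3 -= -4·row0 → [0,9,-4,-1]
  row2 -= 3·row1 → [0,0,-1,-1]
  row3 -= -3·row1 → [0,0,-1,2]
  row3 -= 1·row2 → [0,0,0,3]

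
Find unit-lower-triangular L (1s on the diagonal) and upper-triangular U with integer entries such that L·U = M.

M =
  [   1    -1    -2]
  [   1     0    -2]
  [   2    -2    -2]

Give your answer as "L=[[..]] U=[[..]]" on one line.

L=[[1,0,0],[1,1,0],[2,0,1]] U=[[1,-1,-2],[0,1,0],[0,0,2]]

  r1 -= 1·r0 → [0,1,0]
  r2 -= 2·r0 → [0,0,2]
  r2 -= 0·r1 → [0,0,2]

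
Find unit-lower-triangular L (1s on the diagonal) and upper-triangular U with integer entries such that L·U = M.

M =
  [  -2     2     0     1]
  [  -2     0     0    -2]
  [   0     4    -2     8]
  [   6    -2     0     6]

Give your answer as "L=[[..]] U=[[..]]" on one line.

L=[[1,0,0,0],[1,1,0,0],[0,-2,1,0],[-3,-2,0,1]] U=[[-2,2,0,1],[0,-2,0,-3],[0,0,-2,2],[0,0,0,3]]

  r1 -= 1·r0 → [0,-2,0,-3]
  r2 -= 0·r0 → [0,4,-2,8]
  r3 -= -3·r0 → [0,4,0,9]
  r2 -= -2·r1 → [0,0,-2,2]
  r3 -= -2·r1 → [0,0,0,3]
  r3 -= 0·r2 → [0,0,0,3]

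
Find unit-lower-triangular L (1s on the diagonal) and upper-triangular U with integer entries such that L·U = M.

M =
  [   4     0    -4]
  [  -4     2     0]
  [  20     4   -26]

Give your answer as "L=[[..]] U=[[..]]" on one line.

L=[[1,0,0],[-1,1,0],[5,2,1]] U=[[4,0,-4],[0,2,-4],[0,0,2]]

  r1 -= -1·r0 → [0,2,-4]
  r2 -= 5·r0 → [0,4,-6]
  r2 -= 2·r1 → [0,0,2]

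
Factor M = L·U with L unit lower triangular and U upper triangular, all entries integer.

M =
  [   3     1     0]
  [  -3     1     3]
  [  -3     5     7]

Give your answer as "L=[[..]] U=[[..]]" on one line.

  R1 -= -1·R0 → [0,2,3]
  R2 -= -1·R0 → [0,6,7]
  R2 -= 3·R1 → [0,0,-2]

L=[[1,0,0],[-1,1,0],[-1,3,1]] U=[[3,1,0],[0,2,3],[0,0,-2]]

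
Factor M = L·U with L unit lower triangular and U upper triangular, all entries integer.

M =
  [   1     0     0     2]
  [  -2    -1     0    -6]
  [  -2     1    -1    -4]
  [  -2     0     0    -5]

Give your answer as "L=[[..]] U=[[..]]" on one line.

L=[[1,0,0,0],[-2,1,0,0],[-2,-1,1,0],[-2,0,0,1]] U=[[1,0,0,2],[0,-1,0,-2],[0,0,-1,-2],[0,0,0,-1]]

  R1 -= -2·R0 → [0,-1,0,-2]
  R2 -= -2·R0 → [0,1,-1,0]
  R3 -= -2·R0 → [0,0,0,-1]
  R2 -= -1·R1 → [0,0,-1,-2]
  R3 -= 0·R1 → [0,0,0,-1]
  R3 -= 0·R2 → [0,0,0,-1]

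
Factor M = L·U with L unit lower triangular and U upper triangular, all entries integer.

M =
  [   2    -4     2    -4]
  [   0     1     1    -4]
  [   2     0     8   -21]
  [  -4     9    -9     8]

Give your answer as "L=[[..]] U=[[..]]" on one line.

  r1 -= 0·r0 → [0,1,1,-4]
  r2 -= 1·r0 → [0,4,6,-17]
  r3 -= -2·r0 → [0,1,-5,0]
  r2 -= 4·r1 → [0,0,2,-1]
  r3 -= 1·r1 → [0,0,-6,4]
  r3 -= -3·r2 → [0,0,0,1]

L=[[1,0,0,0],[0,1,0,0],[1,4,1,0],[-2,1,-3,1]] U=[[2,-4,2,-4],[0,1,1,-4],[0,0,2,-1],[0,0,0,1]]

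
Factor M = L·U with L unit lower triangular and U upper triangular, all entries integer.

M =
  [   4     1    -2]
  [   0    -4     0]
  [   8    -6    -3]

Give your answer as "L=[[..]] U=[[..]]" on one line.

L=[[1,0,0],[0,1,0],[2,2,1]] U=[[4,1,-2],[0,-4,0],[0,0,1]]

  R1 -= 0·R0 → [0,-4,0]
  R2 -= 2·R0 → [0,-8,1]
  R2 -= 2·R1 → [0,0,1]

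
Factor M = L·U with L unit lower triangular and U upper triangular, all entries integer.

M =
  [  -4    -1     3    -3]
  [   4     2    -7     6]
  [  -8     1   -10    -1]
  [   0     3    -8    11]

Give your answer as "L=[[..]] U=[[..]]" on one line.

L=[[1,0,0,0],[-1,1,0,0],[2,3,1,0],[0,3,-1,1]] U=[[-4,-1,3,-3],[0,1,-4,3],[0,0,-4,-4],[0,0,0,-2]]

  row1 -= -1·row0 → [0,1,-4,3]
  row2 -= 2·row0 → [0,3,-16,5]
  row3 -= 0·row0 → [0,3,-8,11]
  row2 -= 3·row1 → [0,0,-4,-4]
  row3 -= 3·row1 → [0,0,4,2]
  row3 -= -1·row2 → [0,0,0,-2]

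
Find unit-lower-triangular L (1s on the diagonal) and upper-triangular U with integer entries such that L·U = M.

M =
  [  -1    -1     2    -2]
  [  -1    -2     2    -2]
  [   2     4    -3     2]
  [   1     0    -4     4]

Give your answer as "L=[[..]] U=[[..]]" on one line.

  r1 -= 1·r0 → [0,-1,0,0]
  r2 -= -2·r0 → [0,2,1,-2]
  r3 -= -1·r0 → [0,-1,-2,2]
  r2 -= -2·r1 → [0,0,1,-2]
  r3 -= 1·r1 → [0,0,-2,2]
  r3 -= -2·r2 → [0,0,0,-2]

L=[[1,0,0,0],[1,1,0,0],[-2,-2,1,0],[-1,1,-2,1]] U=[[-1,-1,2,-2],[0,-1,0,0],[0,0,1,-2],[0,0,0,-2]]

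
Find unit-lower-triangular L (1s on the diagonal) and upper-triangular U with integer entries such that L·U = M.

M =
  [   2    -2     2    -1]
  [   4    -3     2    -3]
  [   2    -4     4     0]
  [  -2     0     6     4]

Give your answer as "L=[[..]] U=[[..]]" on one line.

L=[[1,0,0,0],[2,1,0,0],[1,-2,1,0],[-1,-2,-2,1]] U=[[2,-2,2,-1],[0,1,-2,-1],[0,0,-2,-1],[0,0,0,-1]]

  R1 -= 2·R0 → [0,1,-2,-1]
  R2 -= 1·R0 → [0,-2,2,1]
  R3 -= -1·R0 → [0,-2,8,3]
  R2 -= -2·R1 → [0,0,-2,-1]
  R3 -= -2·R1 → [0,0,4,1]
  R3 -= -2·R2 → [0,0,0,-1]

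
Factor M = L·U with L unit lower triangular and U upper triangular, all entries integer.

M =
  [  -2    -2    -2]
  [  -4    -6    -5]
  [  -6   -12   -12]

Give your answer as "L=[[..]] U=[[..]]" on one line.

  R1 -= 2·R0 → [0,-2,-1]
  R2 -= 3·R0 → [0,-6,-6]
  R2 -= 3·R1 → [0,0,-3]

L=[[1,0,0],[2,1,0],[3,3,1]] U=[[-2,-2,-2],[0,-2,-1],[0,0,-3]]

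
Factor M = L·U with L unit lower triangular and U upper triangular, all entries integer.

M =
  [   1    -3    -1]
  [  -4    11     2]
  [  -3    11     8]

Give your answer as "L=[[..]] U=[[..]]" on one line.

L=[[1,0,0],[-4,1,0],[-3,-2,1]] U=[[1,-3,-1],[0,-1,-2],[0,0,1]]

  R1 -= -4·R0 → [0,-1,-2]
  R2 -= -3·R0 → [0,2,5]
  R2 -= -2·R1 → [0,0,1]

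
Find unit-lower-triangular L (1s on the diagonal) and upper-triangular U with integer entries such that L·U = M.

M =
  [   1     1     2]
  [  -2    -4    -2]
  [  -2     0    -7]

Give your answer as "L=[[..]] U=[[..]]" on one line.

L=[[1,0,0],[-2,1,0],[-2,-1,1]] U=[[1,1,2],[0,-2,2],[0,0,-1]]

  row1 -= -2·row0 → [0,-2,2]
  row2 -= -2·row0 → [0,2,-3]
  row2 -= -1·row1 → [0,0,-1]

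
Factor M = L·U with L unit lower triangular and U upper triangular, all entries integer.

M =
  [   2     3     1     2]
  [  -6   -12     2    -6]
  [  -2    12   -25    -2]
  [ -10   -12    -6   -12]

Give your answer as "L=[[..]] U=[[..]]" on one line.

  row1 -= -3·row0 → [0,-3,5,0]
  row2 -= -1·row0 → [0,15,-24,0]
  row3 -= -5·row0 → [0,3,-1,-2]
  row2 -= -5·row1 → [0,0,1,0]
  row3 -= -1·row1 → [0,0,4,-2]
  row3 -= 4·row2 → [0,0,0,-2]

L=[[1,0,0,0],[-3,1,0,0],[-1,-5,1,0],[-5,-1,4,1]] U=[[2,3,1,2],[0,-3,5,0],[0,0,1,0],[0,0,0,-2]]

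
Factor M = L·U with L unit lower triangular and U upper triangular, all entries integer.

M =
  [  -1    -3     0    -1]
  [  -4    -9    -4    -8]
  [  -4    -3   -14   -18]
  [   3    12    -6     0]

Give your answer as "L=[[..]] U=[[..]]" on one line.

  R1 -= 4·R0 → [0,3,-4,-4]
  R2 -= 4·R0 → [0,9,-14,-14]
  R3 -= -3·R0 → [0,3,-6,-3]
  R2 -= 3·R1 → [0,0,-2,-2]
  R3 -= 1·R1 → [0,0,-2,1]
  R3 -= 1·R2 → [0,0,0,3]

L=[[1,0,0,0],[4,1,0,0],[4,3,1,0],[-3,1,1,1]] U=[[-1,-3,0,-1],[0,3,-4,-4],[0,0,-2,-2],[0,0,0,3]]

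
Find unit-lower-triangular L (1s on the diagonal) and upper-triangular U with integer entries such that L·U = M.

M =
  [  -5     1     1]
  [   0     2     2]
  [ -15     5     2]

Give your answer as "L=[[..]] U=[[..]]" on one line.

  r1 -= 0·r0 → [0,2,2]
  r2 -= 3·r0 → [0,2,-1]
  r2 -= 1·r1 → [0,0,-3]

L=[[1,0,0],[0,1,0],[3,1,1]] U=[[-5,1,1],[0,2,2],[0,0,-3]]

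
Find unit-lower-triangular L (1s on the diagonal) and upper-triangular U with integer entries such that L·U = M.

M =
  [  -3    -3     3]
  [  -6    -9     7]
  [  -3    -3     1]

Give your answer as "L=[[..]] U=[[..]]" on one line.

  R1 -= 2·R0 → [0,-3,1]
  R2 -= 1·R0 → [0,0,-2]
  R2 -= 0·R1 → [0,0,-2]

L=[[1,0,0],[2,1,0],[1,0,1]] U=[[-3,-3,3],[0,-3,1],[0,0,-2]]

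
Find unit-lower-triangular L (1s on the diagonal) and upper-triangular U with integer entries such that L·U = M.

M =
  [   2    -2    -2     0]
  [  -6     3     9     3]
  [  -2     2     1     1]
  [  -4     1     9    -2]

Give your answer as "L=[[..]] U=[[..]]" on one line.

L=[[1,0,0,0],[-3,1,0,0],[-1,0,1,0],[-2,1,-2,1]] U=[[2,-2,-2,0],[0,-3,3,3],[0,0,-1,1],[0,0,0,-3]]

  r1 -= -3·r0 → [0,-3,3,3]
  r2 -= -1·r0 → [0,0,-1,1]
  r3 -= -2·r0 → [0,-3,5,-2]
  r2 -= 0·r1 → [0,0,-1,1]
  r3 -= 1·r1 → [0,0,2,-5]
  r3 -= -2·r2 → [0,0,0,-3]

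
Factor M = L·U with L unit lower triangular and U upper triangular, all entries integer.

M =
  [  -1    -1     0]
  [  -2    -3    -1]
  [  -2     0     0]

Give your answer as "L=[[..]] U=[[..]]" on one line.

L=[[1,0,0],[2,1,0],[2,-2,1]] U=[[-1,-1,0],[0,-1,-1],[0,0,-2]]

  row1 -= 2·row0 → [0,-1,-1]
  row2 -= 2·row0 → [0,2,0]
  row2 -= -2·row1 → [0,0,-2]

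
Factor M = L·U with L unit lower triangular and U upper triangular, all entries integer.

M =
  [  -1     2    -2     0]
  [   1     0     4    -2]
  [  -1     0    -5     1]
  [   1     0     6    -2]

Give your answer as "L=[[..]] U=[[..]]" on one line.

L=[[1,0,0,0],[-1,1,0,0],[1,-1,1,0],[-1,1,-2,1]] U=[[-1,2,-2,0],[0,2,2,-2],[0,0,-1,-1],[0,0,0,-2]]

  r1 -= -1·r0 → [0,2,2,-2]
  r2 -= 1·r0 → [0,-2,-3,1]
  r3 -= -1·r0 → [0,2,4,-2]
  r2 -= -1·r1 → [0,0,-1,-1]
  r3 -= 1·r1 → [0,0,2,0]
  r3 -= -2·r2 → [0,0,0,-2]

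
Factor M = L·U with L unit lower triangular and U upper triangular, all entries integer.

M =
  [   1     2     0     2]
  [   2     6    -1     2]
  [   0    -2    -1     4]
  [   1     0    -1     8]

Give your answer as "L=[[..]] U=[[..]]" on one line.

L=[[1,0,0,0],[2,1,0,0],[0,-1,1,0],[1,-1,1,1]] U=[[1,2,0,2],[0,2,-1,-2],[0,0,-2,2],[0,0,0,2]]

  r1 -= 2·r0 → [0,2,-1,-2]
  r2 -= 0·r0 → [0,-2,-1,4]
  r3 -= 1·r0 → [0,-2,-1,6]
  r2 -= -1·r1 → [0,0,-2,2]
  r3 -= -1·r1 → [0,0,-2,4]
  r3 -= 1·r2 → [0,0,0,2]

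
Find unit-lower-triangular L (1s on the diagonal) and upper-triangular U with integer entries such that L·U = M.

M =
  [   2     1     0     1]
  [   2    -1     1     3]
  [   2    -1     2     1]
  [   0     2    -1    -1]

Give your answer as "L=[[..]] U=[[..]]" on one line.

L=[[1,0,0,0],[1,1,0,0],[1,1,1,0],[0,-1,0,1]] U=[[2,1,0,1],[0,-2,1,2],[0,0,1,-2],[0,0,0,1]]

  r1 -= 1·r0 → [0,-2,1,2]
  r2 -= 1·r0 → [0,-2,2,0]
  r3 -= 0·r0 → [0,2,-1,-1]
  r2 -= 1·r1 → [0,0,1,-2]
  r3 -= -1·r1 → [0,0,0,1]
  r3 -= 0·r2 → [0,0,0,1]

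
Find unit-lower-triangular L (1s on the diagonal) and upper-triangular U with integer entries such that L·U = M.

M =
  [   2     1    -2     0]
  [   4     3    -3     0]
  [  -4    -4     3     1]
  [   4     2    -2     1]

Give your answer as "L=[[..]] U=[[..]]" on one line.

  row1 -= 2·row0 → [0,1,1,0]
  row2 -= -2·row0 → [0,-2,-1,1]
  row3 -= 2·row0 → [0,0,2,1]
  row2 -= -2·row1 → [0,0,1,1]
  row3 -= 0·row1 → [0,0,2,1]
  row3 -= 2·row2 → [0,0,0,-1]

L=[[1,0,0,0],[2,1,0,0],[-2,-2,1,0],[2,0,2,1]] U=[[2,1,-2,0],[0,1,1,0],[0,0,1,1],[0,0,0,-1]]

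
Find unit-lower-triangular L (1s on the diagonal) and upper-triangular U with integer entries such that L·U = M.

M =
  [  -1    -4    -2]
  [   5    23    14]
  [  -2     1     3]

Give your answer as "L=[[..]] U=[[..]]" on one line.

L=[[1,0,0],[-5,1,0],[2,3,1]] U=[[-1,-4,-2],[0,3,4],[0,0,-5]]

  r1 -= -5·r0 → [0,3,4]
  r2 -= 2·r0 → [0,9,7]
  r2 -= 3·r1 → [0,0,-5]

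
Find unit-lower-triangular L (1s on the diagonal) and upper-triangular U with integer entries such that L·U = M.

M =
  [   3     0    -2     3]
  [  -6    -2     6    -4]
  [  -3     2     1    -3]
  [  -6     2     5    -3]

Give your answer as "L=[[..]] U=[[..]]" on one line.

  row1 -= -2·row0 → [0,-2,2,2]
  row2 -= -1·row0 → [0,2,-1,0]
  row3 -= -2·row0 → [0,2,1,3]
  row2 -= -1·row1 → [0,0,1,2]
  row3 -= -1·row1 → [0,0,3,5]
  row3 -= 3·row2 → [0,0,0,-1]

L=[[1,0,0,0],[-2,1,0,0],[-1,-1,1,0],[-2,-1,3,1]] U=[[3,0,-2,3],[0,-2,2,2],[0,0,1,2],[0,0,0,-1]]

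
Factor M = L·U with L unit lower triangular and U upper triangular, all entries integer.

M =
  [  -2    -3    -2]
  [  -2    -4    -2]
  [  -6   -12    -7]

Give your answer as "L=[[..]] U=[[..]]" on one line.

L=[[1,0,0],[1,1,0],[3,3,1]] U=[[-2,-3,-2],[0,-1,0],[0,0,-1]]

  r1 -= 1·r0 → [0,-1,0]
  r2 -= 3·r0 → [0,-3,-1]
  r2 -= 3·r1 → [0,0,-1]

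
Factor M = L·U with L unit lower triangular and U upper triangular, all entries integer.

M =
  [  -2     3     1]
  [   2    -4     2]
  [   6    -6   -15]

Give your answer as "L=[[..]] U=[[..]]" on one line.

L=[[1,0,0],[-1,1,0],[-3,-3,1]] U=[[-2,3,1],[0,-1,3],[0,0,-3]]

  row1 -= -1·row0 → [0,-1,3]
  row2 -= -3·row0 → [0,3,-12]
  row2 -= -3·row1 → [0,0,-3]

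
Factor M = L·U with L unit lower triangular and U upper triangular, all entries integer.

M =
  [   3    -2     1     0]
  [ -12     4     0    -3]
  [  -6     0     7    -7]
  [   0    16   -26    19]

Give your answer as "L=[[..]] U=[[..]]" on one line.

  row1 -= -4·row0 → [0,-4,4,-3]
  row2 -= -2·row0 → [0,-4,9,-7]
  row3 -= 0·row0 → [0,16,-26,19]
  row2 -= 1·row1 → [0,0,5,-4]
  row3 -= -4·row1 → [0,0,-10,7]
  row3 -= -2·row2 → [0,0,0,-1]

L=[[1,0,0,0],[-4,1,0,0],[-2,1,1,0],[0,-4,-2,1]] U=[[3,-2,1,0],[0,-4,4,-3],[0,0,5,-4],[0,0,0,-1]]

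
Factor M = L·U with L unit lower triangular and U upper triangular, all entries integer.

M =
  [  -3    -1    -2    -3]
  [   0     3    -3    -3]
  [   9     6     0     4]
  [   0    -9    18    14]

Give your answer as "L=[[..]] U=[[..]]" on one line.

  r1 -= 0·r0 → [0,3,-3,-3]
  r2 -= -3·r0 → [0,3,-6,-5]
  r3 -= 0·r0 → [0,-9,18,14]
  r2 -= 1·r1 → [0,0,-3,-2]
  r3 -= -3·r1 → [0,0,9,5]
  r3 -= -3·r2 → [0,0,0,-1]

L=[[1,0,0,0],[0,1,0,0],[-3,1,1,0],[0,-3,-3,1]] U=[[-3,-1,-2,-3],[0,3,-3,-3],[0,0,-3,-2],[0,0,0,-1]]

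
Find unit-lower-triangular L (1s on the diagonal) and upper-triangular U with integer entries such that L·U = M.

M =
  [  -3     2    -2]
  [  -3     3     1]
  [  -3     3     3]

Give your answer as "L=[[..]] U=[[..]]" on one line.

L=[[1,0,0],[1,1,0],[1,1,1]] U=[[-3,2,-2],[0,1,3],[0,0,2]]

  R1 -= 1·R0 → [0,1,3]
  R2 -= 1·R0 → [0,1,5]
  R2 -= 1·R1 → [0,0,2]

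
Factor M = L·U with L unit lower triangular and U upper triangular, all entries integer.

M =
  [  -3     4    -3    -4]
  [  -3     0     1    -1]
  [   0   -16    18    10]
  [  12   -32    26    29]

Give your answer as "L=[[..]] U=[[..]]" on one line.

  R1 -= 1·R0 → [0,-4,4,3]
  R2 -= 0·R0 → [0,-16,18,10]
  R3 -= -4·R0 → [0,-16,14,13]
  R2 -= 4·R1 → [0,0,2,-2]
  R3 -= 4·R1 → [0,0,-2,1]
  R3 -= -1·R2 → [0,0,0,-1]

L=[[1,0,0,0],[1,1,0,0],[0,4,1,0],[-4,4,-1,1]] U=[[-3,4,-3,-4],[0,-4,4,3],[0,0,2,-2],[0,0,0,-1]]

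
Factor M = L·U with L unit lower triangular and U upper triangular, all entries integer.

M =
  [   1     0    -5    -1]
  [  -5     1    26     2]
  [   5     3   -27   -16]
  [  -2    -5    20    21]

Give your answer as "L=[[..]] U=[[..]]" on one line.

L=[[1,0,0,0],[-5,1,0,0],[5,3,1,0],[-2,-5,-3,1]] U=[[1,0,-5,-1],[0,1,1,-3],[0,0,-5,-2],[0,0,0,-2]]

  R1 -= -5·R0 → [0,1,1,-3]
  R2 -= 5·R0 → [0,3,-2,-11]
  R3 -= -2·R0 → [0,-5,10,19]
  R2 -= 3·R1 → [0,0,-5,-2]
  R3 -= -5·R1 → [0,0,15,4]
  R3 -= -3·R2 → [0,0,0,-2]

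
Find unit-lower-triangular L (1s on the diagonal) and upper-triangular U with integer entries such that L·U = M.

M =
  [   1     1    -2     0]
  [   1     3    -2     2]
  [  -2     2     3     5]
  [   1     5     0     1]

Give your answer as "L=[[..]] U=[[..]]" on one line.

  r1 -= 1·r0 → [0,2,0,2]
  r2 -= -2·r0 → [0,4,-1,5]
  r3 -= 1·r0 → [0,4,2,1]
  r2 -= 2·r1 → [0,0,-1,1]
  r3 -= 2·r1 → [0,0,2,-3]
  r3 -= -2·r2 → [0,0,0,-1]

L=[[1,0,0,0],[1,1,0,0],[-2,2,1,0],[1,2,-2,1]] U=[[1,1,-2,0],[0,2,0,2],[0,0,-1,1],[0,0,0,-1]]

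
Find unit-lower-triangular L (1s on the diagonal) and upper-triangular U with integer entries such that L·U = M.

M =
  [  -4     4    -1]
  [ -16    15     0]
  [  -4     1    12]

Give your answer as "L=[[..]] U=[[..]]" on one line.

L=[[1,0,0],[4,1,0],[1,3,1]] U=[[-4,4,-1],[0,-1,4],[0,0,1]]

  R1 -= 4·R0 → [0,-1,4]
  R2 -= 1·R0 → [0,-3,13]
  R2 -= 3·R1 → [0,0,1]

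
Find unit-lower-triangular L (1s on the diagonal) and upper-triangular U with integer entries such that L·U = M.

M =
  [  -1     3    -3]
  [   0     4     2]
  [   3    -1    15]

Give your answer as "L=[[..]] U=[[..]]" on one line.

  row1 -= 0·row0 → [0,4,2]
  row2 -= -3·row0 → [0,8,6]
  row2 -= 2·row1 → [0,0,2]

L=[[1,0,0],[0,1,0],[-3,2,1]] U=[[-1,3,-3],[0,4,2],[0,0,2]]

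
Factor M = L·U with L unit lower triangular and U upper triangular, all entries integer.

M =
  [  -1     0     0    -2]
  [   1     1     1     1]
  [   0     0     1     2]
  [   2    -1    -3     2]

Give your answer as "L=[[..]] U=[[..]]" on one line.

  r1 -= -1·r0 → [0,1,1,-1]
  r2 -= 0·r0 → [0,0,1,2]
  r3 -= -2·r0 → [0,-1,-3,-2]
  r2 -= 0·r1 → [0,0,1,2]
  r3 -= -1·r1 → [0,0,-2,-3]
  r3 -= -2·r2 → [0,0,0,1]

L=[[1,0,0,0],[-1,1,0,0],[0,0,1,0],[-2,-1,-2,1]] U=[[-1,0,0,-2],[0,1,1,-1],[0,0,1,2],[0,0,0,1]]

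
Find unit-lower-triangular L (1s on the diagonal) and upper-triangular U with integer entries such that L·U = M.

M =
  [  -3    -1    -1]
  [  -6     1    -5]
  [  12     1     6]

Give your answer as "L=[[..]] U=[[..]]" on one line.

  R1 -= 2·R0 → [0,3,-3]
  R2 -= -4·R0 → [0,-3,2]
  R2 -= -1·R1 → [0,0,-1]

L=[[1,0,0],[2,1,0],[-4,-1,1]] U=[[-3,-1,-1],[0,3,-3],[0,0,-1]]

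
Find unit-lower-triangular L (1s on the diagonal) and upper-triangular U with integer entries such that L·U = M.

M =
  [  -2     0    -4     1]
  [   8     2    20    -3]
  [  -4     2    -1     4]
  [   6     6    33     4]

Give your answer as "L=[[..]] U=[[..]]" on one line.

L=[[1,0,0,0],[-4,1,0,0],[2,1,1,0],[-3,3,3,1]] U=[[-2,0,-4,1],[0,2,4,1],[0,0,3,1],[0,0,0,1]]

  r1 -= -4·r0 → [0,2,4,1]
  r2 -= 2·r0 → [0,2,7,2]
  r3 -= -3·r0 → [0,6,21,7]
  r2 -= 1·r1 → [0,0,3,1]
  r3 -= 3·r1 → [0,0,9,4]
  r3 -= 3·r2 → [0,0,0,1]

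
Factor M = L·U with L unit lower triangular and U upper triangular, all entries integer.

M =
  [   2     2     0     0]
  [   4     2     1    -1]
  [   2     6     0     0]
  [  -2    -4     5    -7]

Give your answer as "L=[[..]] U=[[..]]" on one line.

  row1 -= 2·row0 → [0,-2,1,-1]
  row2 -= 1·row0 → [0,4,0,0]
  row3 -= -1·row0 → [0,-2,5,-7]
  row2 -= -2·row1 → [0,0,2,-2]
  row3 -= 1·row1 → [0,0,4,-6]
  row3 -= 2·row2 → [0,0,0,-2]

L=[[1,0,0,0],[2,1,0,0],[1,-2,1,0],[-1,1,2,1]] U=[[2,2,0,0],[0,-2,1,-1],[0,0,2,-2],[0,0,0,-2]]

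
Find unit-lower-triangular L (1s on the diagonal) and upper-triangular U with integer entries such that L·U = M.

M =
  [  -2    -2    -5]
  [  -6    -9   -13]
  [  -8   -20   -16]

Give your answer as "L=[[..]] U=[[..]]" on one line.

L=[[1,0,0],[3,1,0],[4,4,1]] U=[[-2,-2,-5],[0,-3,2],[0,0,-4]]

  r1 -= 3·r0 → [0,-3,2]
  r2 -= 4·r0 → [0,-12,4]
  r2 -= 4·r1 → [0,0,-4]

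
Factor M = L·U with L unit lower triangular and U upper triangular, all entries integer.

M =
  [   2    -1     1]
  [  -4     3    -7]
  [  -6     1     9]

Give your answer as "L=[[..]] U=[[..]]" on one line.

L=[[1,0,0],[-2,1,0],[-3,-2,1]] U=[[2,-1,1],[0,1,-5],[0,0,2]]

  R1 -= -2·R0 → [0,1,-5]
  R2 -= -3·R0 → [0,-2,12]
  R2 -= -2·R1 → [0,0,2]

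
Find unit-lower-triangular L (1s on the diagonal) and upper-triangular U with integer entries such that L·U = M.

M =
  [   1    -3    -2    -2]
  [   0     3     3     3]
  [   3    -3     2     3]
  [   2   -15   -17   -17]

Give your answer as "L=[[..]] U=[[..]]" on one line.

L=[[1,0,0,0],[0,1,0,0],[3,2,1,0],[2,-3,-2,1]] U=[[1,-3,-2,-2],[0,3,3,3],[0,0,2,3],[0,0,0,2]]

  R1 -= 0·R0 → [0,3,3,3]
  R2 -= 3·R0 → [0,6,8,9]
  R3 -= 2·R0 → [0,-9,-13,-13]
  R2 -= 2·R1 → [0,0,2,3]
  R3 -= -3·R1 → [0,0,-4,-4]
  R3 -= -2·R2 → [0,0,0,2]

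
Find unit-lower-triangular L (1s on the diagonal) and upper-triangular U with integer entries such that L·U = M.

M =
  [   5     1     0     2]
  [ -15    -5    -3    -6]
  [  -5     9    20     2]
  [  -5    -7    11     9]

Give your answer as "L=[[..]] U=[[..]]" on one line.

L=[[1,0,0,0],[-3,1,0,0],[-1,-5,1,0],[-1,3,4,1]] U=[[5,1,0,2],[0,-2,-3,0],[0,0,5,4],[0,0,0,-5]]

  R1 -= -3·R0 → [0,-2,-3,0]
  R2 -= -1·R0 → [0,10,20,4]
  R3 -= -1·R0 → [0,-6,11,11]
  R2 -= -5·R1 → [0,0,5,4]
  R3 -= 3·R1 → [0,0,20,11]
  R3 -= 4·R2 → [0,0,0,-5]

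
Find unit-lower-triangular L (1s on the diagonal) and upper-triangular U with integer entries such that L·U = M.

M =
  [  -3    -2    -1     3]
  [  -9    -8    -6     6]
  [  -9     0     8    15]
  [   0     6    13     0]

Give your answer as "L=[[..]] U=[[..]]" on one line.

  row1 -= 3·row0 → [0,-2,-3,-3]
  row2 -= 3·row0 → [0,6,11,6]
  row3 -= 0·row0 → [0,6,13,0]
  row2 -= -3·row1 → [0,0,2,-3]
  row3 -= -3·row1 → [0,0,4,-9]
  row3 -= 2·row2 → [0,0,0,-3]

L=[[1,0,0,0],[3,1,0,0],[3,-3,1,0],[0,-3,2,1]] U=[[-3,-2,-1,3],[0,-2,-3,-3],[0,0,2,-3],[0,0,0,-3]]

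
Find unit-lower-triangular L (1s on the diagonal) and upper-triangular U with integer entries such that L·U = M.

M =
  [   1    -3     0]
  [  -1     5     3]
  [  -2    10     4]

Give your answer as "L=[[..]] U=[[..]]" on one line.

L=[[1,0,0],[-1,1,0],[-2,2,1]] U=[[1,-3,0],[0,2,3],[0,0,-2]]

  R1 -= -1·R0 → [0,2,3]
  R2 -= -2·R0 → [0,4,4]
  R2 -= 2·R1 → [0,0,-2]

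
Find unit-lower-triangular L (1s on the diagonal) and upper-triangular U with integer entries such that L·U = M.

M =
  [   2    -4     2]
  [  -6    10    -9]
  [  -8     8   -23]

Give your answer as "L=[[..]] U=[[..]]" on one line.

  r1 -= -3·r0 → [0,-2,-3]
  r2 -= -4·r0 → [0,-8,-15]
  r2 -= 4·r1 → [0,0,-3]

L=[[1,0,0],[-3,1,0],[-4,4,1]] U=[[2,-4,2],[0,-2,-3],[0,0,-3]]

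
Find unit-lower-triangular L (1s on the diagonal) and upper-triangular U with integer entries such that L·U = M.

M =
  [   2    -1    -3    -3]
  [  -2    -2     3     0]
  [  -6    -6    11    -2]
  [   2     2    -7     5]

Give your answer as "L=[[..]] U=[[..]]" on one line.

  row1 -= -1·row0 → [0,-3,0,-3]
  row2 -= -3·row0 → [0,-9,2,-11]
  row3 -= 1·row0 → [0,3,-4,8]
  row2 -= 3·row1 → [0,0,2,-2]
  row3 -= -1·row1 → [0,0,-4,5]
  row3 -= -2·row2 → [0,0,0,1]

L=[[1,0,0,0],[-1,1,0,0],[-3,3,1,0],[1,-1,-2,1]] U=[[2,-1,-3,-3],[0,-3,0,-3],[0,0,2,-2],[0,0,0,1]]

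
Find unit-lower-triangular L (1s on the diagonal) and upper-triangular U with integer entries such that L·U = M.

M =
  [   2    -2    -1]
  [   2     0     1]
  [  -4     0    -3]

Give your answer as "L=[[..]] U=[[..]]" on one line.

L=[[1,0,0],[1,1,0],[-2,-2,1]] U=[[2,-2,-1],[0,2,2],[0,0,-1]]

  R1 -= 1·R0 → [0,2,2]
  R2 -= -2·R0 → [0,-4,-5]
  R2 -= -2·R1 → [0,0,-1]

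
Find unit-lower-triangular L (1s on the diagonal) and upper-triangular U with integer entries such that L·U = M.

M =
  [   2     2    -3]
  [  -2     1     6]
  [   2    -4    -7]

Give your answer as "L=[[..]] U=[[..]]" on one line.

  r1 -= -1·r0 → [0,3,3]
  r2 -= 1·r0 → [0,-6,-4]
  r2 -= -2·r1 → [0,0,2]

L=[[1,0,0],[-1,1,0],[1,-2,1]] U=[[2,2,-3],[0,3,3],[0,0,2]]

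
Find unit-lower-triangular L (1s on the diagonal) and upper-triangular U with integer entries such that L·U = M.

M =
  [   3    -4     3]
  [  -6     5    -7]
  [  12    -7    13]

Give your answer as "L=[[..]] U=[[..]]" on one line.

  row1 -= -2·row0 → [0,-3,-1]
  row2 -= 4·row0 → [0,9,1]
  row2 -= -3·row1 → [0,0,-2]

L=[[1,0,0],[-2,1,0],[4,-3,1]] U=[[3,-4,3],[0,-3,-1],[0,0,-2]]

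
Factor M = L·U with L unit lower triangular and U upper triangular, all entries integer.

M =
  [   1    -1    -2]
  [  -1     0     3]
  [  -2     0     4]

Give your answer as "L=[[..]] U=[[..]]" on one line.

  R1 -= -1·R0 → [0,-1,1]
  R2 -= -2·R0 → [0,-2,0]
  R2 -= 2·R1 → [0,0,-2]

L=[[1,0,0],[-1,1,0],[-2,2,1]] U=[[1,-1,-2],[0,-1,1],[0,0,-2]]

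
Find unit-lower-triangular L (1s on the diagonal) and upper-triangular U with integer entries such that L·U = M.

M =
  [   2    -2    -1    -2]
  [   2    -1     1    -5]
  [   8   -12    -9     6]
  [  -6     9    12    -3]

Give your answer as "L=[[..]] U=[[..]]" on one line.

L=[[1,0,0,0],[1,1,0,0],[4,-4,1,0],[-3,3,1,1]] U=[[2,-2,-1,-2],[0,1,2,-3],[0,0,3,2],[0,0,0,-2]]

  row1 -= 1·row0 → [0,1,2,-3]
  row2 -= 4·row0 → [0,-4,-5,14]
  row3 -= -3·row0 → [0,3,9,-9]
  row2 -= -4·row1 → [0,0,3,2]
  row3 -= 3·row1 → [0,0,3,0]
  row3 -= 1·row2 → [0,0,0,-2]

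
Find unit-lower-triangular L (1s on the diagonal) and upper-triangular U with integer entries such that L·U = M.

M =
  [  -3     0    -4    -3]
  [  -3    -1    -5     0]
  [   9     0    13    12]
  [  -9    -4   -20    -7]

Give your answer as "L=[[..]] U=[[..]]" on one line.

  R1 -= 1·R0 → [0,-1,-1,3]
  R2 -= -3·R0 → [0,0,1,3]
  R3 -= 3·R0 → [0,-4,-8,2]
  R2 -= 0·R1 → [0,0,1,3]
  R3 -= 4·R1 → [0,0,-4,-10]
  R3 -= -4·R2 → [0,0,0,2]

L=[[1,0,0,0],[1,1,0,0],[-3,0,1,0],[3,4,-4,1]] U=[[-3,0,-4,-3],[0,-1,-1,3],[0,0,1,3],[0,0,0,2]]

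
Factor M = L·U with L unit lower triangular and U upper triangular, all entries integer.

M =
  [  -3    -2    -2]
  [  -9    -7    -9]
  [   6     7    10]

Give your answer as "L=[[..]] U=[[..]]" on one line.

L=[[1,0,0],[3,1,0],[-2,-3,1]] U=[[-3,-2,-2],[0,-1,-3],[0,0,-3]]

  row1 -= 3·row0 → [0,-1,-3]
  row2 -= -2·row0 → [0,3,6]
  row2 -= -3·row1 → [0,0,-3]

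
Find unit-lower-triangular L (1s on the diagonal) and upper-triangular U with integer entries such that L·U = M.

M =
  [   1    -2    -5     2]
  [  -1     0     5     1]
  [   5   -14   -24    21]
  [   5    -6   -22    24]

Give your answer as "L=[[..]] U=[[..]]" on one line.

  row1 -= -1·row0 → [0,-2,0,3]
  row2 -= 5·row0 → [0,-4,1,11]
  row3 -= 5·row0 → [0,4,3,14]
  row2 -= 2·row1 → [0,0,1,5]
  row3 -= -2·row1 → [0,0,3,20]
  row3 -= 3·row2 → [0,0,0,5]

L=[[1,0,0,0],[-1,1,0,0],[5,2,1,0],[5,-2,3,1]] U=[[1,-2,-5,2],[0,-2,0,3],[0,0,1,5],[0,0,0,5]]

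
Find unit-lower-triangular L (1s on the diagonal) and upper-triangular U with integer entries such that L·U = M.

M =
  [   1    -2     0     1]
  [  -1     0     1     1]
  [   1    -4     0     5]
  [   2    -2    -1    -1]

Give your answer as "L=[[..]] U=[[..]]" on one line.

L=[[1,0,0,0],[-1,1,0,0],[1,1,1,0],[2,-1,0,1]] U=[[1,-2,0,1],[0,-2,1,2],[0,0,-1,2],[0,0,0,-1]]

  row1 -= -1·row0 → [0,-2,1,2]
  row2 -= 1·row0 → [0,-2,0,4]
  row3 -= 2·row0 → [0,2,-1,-3]
  row2 -= 1·row1 → [0,0,-1,2]
  row3 -= -1·row1 → [0,0,0,-1]
  row3 -= 0·row2 → [0,0,0,-1]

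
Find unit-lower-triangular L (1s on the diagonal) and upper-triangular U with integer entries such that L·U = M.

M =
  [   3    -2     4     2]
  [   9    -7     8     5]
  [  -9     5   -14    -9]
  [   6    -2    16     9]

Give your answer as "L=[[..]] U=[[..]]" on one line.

L=[[1,0,0,0],[3,1,0,0],[-3,1,1,0],[2,-2,0,1]] U=[[3,-2,4,2],[0,-1,-4,-1],[0,0,2,-2],[0,0,0,3]]

  R1 -= 3·R0 → [0,-1,-4,-1]
  R2 -= -3·R0 → [0,-1,-2,-3]
  R3 -= 2·R0 → [0,2,8,5]
  R2 -= 1·R1 → [0,0,2,-2]
  R3 -= -2·R1 → [0,0,0,3]
  R3 -= 0·R2 → [0,0,0,3]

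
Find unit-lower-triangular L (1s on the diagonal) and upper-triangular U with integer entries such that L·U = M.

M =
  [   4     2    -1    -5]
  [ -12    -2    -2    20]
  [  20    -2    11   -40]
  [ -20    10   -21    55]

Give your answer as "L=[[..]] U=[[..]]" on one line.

L=[[1,0,0,0],[-3,1,0,0],[5,-3,1,0],[-5,5,-1,1]] U=[[4,2,-1,-5],[0,4,-5,5],[0,0,1,0],[0,0,0,5]]

  R1 -= -3·R0 → [0,4,-5,5]
  R2 -= 5·R0 → [0,-12,16,-15]
  R3 -= -5·R0 → [0,20,-26,30]
  R2 -= -3·R1 → [0,0,1,0]
  R3 -= 5·R1 → [0,0,-1,5]
  R3 -= -1·R2 → [0,0,0,5]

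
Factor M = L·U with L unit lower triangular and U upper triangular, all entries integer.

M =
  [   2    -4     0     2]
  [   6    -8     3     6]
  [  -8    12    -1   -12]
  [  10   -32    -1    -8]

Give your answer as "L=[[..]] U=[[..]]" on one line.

L=[[1,0,0,0],[3,1,0,0],[-4,-1,1,0],[5,-3,4,1]] U=[[2,-4,0,2],[0,4,3,0],[0,0,2,-4],[0,0,0,-2]]

  R1 -= 3·R0 → [0,4,3,0]
  R2 -= -4·R0 → [0,-4,-1,-4]
  R3 -= 5·R0 → [0,-12,-1,-18]
  R2 -= -1·R1 → [0,0,2,-4]
  R3 -= -3·R1 → [0,0,8,-18]
  R3 -= 4·R2 → [0,0,0,-2]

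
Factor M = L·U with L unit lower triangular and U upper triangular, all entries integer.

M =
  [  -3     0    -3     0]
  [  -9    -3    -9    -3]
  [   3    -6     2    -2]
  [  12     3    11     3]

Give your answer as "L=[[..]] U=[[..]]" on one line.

  R1 -= 3·R0 → [0,-3,0,-3]
  R2 -= -1·R0 → [0,-6,-1,-2]
  R3 -= -4·R0 → [0,3,-1,3]
  R2 -= 2·R1 → [0,0,-1,4]
  R3 -= -1·R1 → [0,0,-1,0]
  R3 -= 1·R2 → [0,0,0,-4]

L=[[1,0,0,0],[3,1,0,0],[-1,2,1,0],[-4,-1,1,1]] U=[[-3,0,-3,0],[0,-3,0,-3],[0,0,-1,4],[0,0,0,-4]]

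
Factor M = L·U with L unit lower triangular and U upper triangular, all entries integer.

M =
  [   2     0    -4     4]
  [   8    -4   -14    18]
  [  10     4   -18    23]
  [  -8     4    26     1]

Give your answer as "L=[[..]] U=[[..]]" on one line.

  row1 -= 4·row0 → [0,-4,2,2]
  row2 -= 5·row0 → [0,4,2,3]
  row3 -= -4·row0 → [0,4,10,17]
  row2 -= -1·row1 → [0,0,4,5]
  row3 -= -1·row1 → [0,0,12,19]
  row3 -= 3·row2 → [0,0,0,4]

L=[[1,0,0,0],[4,1,0,0],[5,-1,1,0],[-4,-1,3,1]] U=[[2,0,-4,4],[0,-4,2,2],[0,0,4,5],[0,0,0,4]]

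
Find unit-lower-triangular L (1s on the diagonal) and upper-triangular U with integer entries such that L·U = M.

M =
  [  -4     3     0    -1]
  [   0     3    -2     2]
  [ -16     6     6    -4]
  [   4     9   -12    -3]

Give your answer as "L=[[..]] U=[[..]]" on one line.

  R1 -= 0·R0 → [0,3,-2,2]
  R2 -= 4·R0 → [0,-6,6,0]
  R3 -= -1·R0 → [0,12,-12,-4]
  R2 -= -2·R1 → [0,0,2,4]
  R3 -= 4·R1 → [0,0,-4,-12]
  R3 -= -2·R2 → [0,0,0,-4]

L=[[1,0,0,0],[0,1,0,0],[4,-2,1,0],[-1,4,-2,1]] U=[[-4,3,0,-1],[0,3,-2,2],[0,0,2,4],[0,0,0,-4]]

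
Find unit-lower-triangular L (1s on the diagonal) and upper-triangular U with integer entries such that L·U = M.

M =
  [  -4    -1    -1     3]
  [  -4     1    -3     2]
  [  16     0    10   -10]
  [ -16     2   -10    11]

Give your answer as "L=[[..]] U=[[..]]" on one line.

  row1 -= 1·row0 → [0,2,-2,-1]
  row2 -= -4·row0 → [0,-4,6,2]
  row3 -= 4·row0 → [0,6,-6,-1]
  row2 -= -2·row1 → [0,0,2,0]
  row3 -= 3·row1 → [0,0,0,2]
  row3 -= 0·row2 → [0,0,0,2]

L=[[1,0,0,0],[1,1,0,0],[-4,-2,1,0],[4,3,0,1]] U=[[-4,-1,-1,3],[0,2,-2,-1],[0,0,2,0],[0,0,0,2]]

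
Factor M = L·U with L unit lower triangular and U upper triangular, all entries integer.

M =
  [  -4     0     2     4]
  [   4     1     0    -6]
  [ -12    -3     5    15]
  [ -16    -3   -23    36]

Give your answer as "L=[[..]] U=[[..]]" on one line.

  R1 -= -1·R0 → [0,1,2,-2]
  R2 -= 3·R0 → [0,-3,-1,3]
  R3 -= 4·R0 → [0,-3,-31,20]
  R2 -= -3·R1 → [0,0,5,-3]
  R3 -= -3·R1 → [0,0,-25,14]
  R3 -= -5·R2 → [0,0,0,-1]

L=[[1,0,0,0],[-1,1,0,0],[3,-3,1,0],[4,-3,-5,1]] U=[[-4,0,2,4],[0,1,2,-2],[0,0,5,-3],[0,0,0,-1]]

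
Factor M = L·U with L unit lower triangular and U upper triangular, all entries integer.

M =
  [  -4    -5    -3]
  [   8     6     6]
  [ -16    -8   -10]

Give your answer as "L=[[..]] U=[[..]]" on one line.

  row1 -= -2·row0 → [0,-4,0]
  row2 -= 4·row0 → [0,12,2]
  row2 -= -3·row1 → [0,0,2]

L=[[1,0,0],[-2,1,0],[4,-3,1]] U=[[-4,-5,-3],[0,-4,0],[0,0,2]]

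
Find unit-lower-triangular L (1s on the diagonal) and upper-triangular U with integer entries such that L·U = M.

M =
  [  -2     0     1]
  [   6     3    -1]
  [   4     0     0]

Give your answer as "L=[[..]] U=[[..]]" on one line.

  R1 -= -3·R0 → [0,3,2]
  R2 -= -2·R0 → [0,0,2]
  R2 -= 0·R1 → [0,0,2]

L=[[1,0,0],[-3,1,0],[-2,0,1]] U=[[-2,0,1],[0,3,2],[0,0,2]]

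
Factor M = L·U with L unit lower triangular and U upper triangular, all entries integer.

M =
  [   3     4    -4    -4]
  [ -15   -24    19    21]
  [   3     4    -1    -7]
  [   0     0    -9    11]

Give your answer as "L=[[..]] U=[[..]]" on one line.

L=[[1,0,0,0],[-5,1,0,0],[1,0,1,0],[0,0,-3,1]] U=[[3,4,-4,-4],[0,-4,-1,1],[0,0,3,-3],[0,0,0,2]]

  r1 -= -5·r0 → [0,-4,-1,1]
  r2 -= 1·r0 → [0,0,3,-3]
  r3 -= 0·r0 → [0,0,-9,11]
  r2 -= 0·r1 → [0,0,3,-3]
  r3 -= 0·r1 → [0,0,-9,11]
  r3 -= -3·r2 → [0,0,0,2]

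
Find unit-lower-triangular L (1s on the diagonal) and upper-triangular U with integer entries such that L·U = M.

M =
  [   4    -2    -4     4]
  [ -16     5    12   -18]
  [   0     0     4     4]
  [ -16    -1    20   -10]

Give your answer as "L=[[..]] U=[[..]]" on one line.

L=[[1,0,0,0],[-4,1,0,0],[0,0,1,0],[-4,3,4,1]] U=[[4,-2,-4,4],[0,-3,-4,-2],[0,0,4,4],[0,0,0,-4]]

  row1 -= -4·row0 → [0,-3,-4,-2]
  row2 -= 0·row0 → [0,0,4,4]
  row3 -= -4·row0 → [0,-9,4,6]
  row2 -= 0·row1 → [0,0,4,4]
  row3 -= 3·row1 → [0,0,16,12]
  row3 -= 4·row2 → [0,0,0,-4]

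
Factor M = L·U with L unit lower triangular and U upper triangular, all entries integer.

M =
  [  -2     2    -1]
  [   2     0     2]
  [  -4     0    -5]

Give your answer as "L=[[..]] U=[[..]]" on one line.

  r1 -= -1·r0 → [0,2,1]
  r2 -= 2·r0 → [0,-4,-3]
  r2 -= -2·r1 → [0,0,-1]

L=[[1,0,0],[-1,1,0],[2,-2,1]] U=[[-2,2,-1],[0,2,1],[0,0,-1]]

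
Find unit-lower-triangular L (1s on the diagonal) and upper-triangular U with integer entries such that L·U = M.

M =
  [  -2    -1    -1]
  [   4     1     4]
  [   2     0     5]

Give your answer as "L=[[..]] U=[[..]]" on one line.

  r1 -= -2·r0 → [0,-1,2]
  r2 -= -1·r0 → [0,-1,4]
  r2 -= 1·r1 → [0,0,2]

L=[[1,0,0],[-2,1,0],[-1,1,1]] U=[[-2,-1,-1],[0,-1,2],[0,0,2]]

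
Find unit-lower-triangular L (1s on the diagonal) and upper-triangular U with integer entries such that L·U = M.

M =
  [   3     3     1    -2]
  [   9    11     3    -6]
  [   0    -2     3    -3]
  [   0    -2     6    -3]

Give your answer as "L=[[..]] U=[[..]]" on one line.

  r1 -= 3·r0 → [0,2,0,0]
  r2 -= 0·r0 → [0,-2,3,-3]
  r3 -= 0·r0 → [0,-2,6,-3]
  r2 -= -1·r1 → [0,0,3,-3]
  r3 -= -1·r1 → [0,0,6,-3]
  r3 -= 2·r2 → [0,0,0,3]

L=[[1,0,0,0],[3,1,0,0],[0,-1,1,0],[0,-1,2,1]] U=[[3,3,1,-2],[0,2,0,0],[0,0,3,-3],[0,0,0,3]]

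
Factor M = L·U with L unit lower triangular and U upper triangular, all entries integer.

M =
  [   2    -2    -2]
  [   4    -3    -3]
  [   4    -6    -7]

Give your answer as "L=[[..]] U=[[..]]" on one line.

L=[[1,0,0],[2,1,0],[2,-2,1]] U=[[2,-2,-2],[0,1,1],[0,0,-1]]

  R1 -= 2·R0 → [0,1,1]
  R2 -= 2·R0 → [0,-2,-3]
  R2 -= -2·R1 → [0,0,-1]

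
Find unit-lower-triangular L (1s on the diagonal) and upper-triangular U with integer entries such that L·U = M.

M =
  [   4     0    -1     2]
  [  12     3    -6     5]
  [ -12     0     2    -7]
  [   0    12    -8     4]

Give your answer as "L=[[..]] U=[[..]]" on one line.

  row1 -= 3·row0 → [0,3,-3,-1]
  row2 -= -3·row0 → [0,0,-1,-1]
  row3 -= 0·row0 → [0,12,-8,4]
  row2 -= 0·row1 → [0,0,-1,-1]
  row3 -= 4·row1 → [0,0,4,8]
  row3 -= -4·row2 → [0,0,0,4]

L=[[1,0,0,0],[3,1,0,0],[-3,0,1,0],[0,4,-4,1]] U=[[4,0,-1,2],[0,3,-3,-1],[0,0,-1,-1],[0,0,0,4]]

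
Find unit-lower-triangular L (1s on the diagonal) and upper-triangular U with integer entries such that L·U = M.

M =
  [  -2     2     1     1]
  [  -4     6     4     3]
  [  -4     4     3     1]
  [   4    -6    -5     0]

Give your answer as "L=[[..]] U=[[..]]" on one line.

  R1 -= 2·R0 → [0,2,2,1]
  R2 -= 2·R0 → [0,0,1,-1]
  R3 -= -2·R0 → [0,-2,-3,2]
  R2 -= 0·R1 → [0,0,1,-1]
  R3 -= -1·R1 → [0,0,-1,3]
  R3 -= -1·R2 → [0,0,0,2]

L=[[1,0,0,0],[2,1,0,0],[2,0,1,0],[-2,-1,-1,1]] U=[[-2,2,1,1],[0,2,2,1],[0,0,1,-1],[0,0,0,2]]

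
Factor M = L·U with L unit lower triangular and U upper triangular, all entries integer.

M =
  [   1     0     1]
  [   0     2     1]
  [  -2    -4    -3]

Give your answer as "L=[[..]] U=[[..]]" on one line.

L=[[1,0,0],[0,1,0],[-2,-2,1]] U=[[1,0,1],[0,2,1],[0,0,1]]

  row1 -= 0·row0 → [0,2,1]
  row2 -= -2·row0 → [0,-4,-1]
  row2 -= -2·row1 → [0,0,1]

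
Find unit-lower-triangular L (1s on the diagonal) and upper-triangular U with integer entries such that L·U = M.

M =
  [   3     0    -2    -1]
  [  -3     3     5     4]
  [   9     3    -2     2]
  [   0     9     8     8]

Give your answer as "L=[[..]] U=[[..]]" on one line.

L=[[1,0,0,0],[-1,1,0,0],[3,1,1,0],[0,3,-1,1]] U=[[3,0,-2,-1],[0,3,3,3],[0,0,1,2],[0,0,0,1]]

  row1 -= -1·row0 → [0,3,3,3]
  row2 -= 3·row0 → [0,3,4,5]
  row3 -= 0·row0 → [0,9,8,8]
  row2 -= 1·row1 → [0,0,1,2]
  row3 -= 3·row1 → [0,0,-1,-1]
  row3 -= -1·row2 → [0,0,0,1]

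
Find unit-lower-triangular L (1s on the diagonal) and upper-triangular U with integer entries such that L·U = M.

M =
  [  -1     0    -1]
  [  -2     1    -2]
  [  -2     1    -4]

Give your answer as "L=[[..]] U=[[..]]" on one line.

  row1 -= 2·row0 → [0,1,0]
  row2 -= 2·row0 → [0,1,-2]
  row2 -= 1·row1 → [0,0,-2]

L=[[1,0,0],[2,1,0],[2,1,1]] U=[[-1,0,-1],[0,1,0],[0,0,-2]]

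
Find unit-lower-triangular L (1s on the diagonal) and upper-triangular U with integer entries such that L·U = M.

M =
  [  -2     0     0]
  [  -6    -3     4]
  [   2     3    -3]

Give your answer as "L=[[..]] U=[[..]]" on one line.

  row1 -= 3·row0 → [0,-3,4]
  row2 -= -1·row0 → [0,3,-3]
  row2 -= -1·row1 → [0,0,1]

L=[[1,0,0],[3,1,0],[-1,-1,1]] U=[[-2,0,0],[0,-3,4],[0,0,1]]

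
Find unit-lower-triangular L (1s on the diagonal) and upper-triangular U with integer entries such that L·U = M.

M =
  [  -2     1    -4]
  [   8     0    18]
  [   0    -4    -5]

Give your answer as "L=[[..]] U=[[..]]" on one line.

  r1 -= -4·r0 → [0,4,2]
  r2 -= 0·r0 → [0,-4,-5]
  r2 -= -1·r1 → [0,0,-3]

L=[[1,0,0],[-4,1,0],[0,-1,1]] U=[[-2,1,-4],[0,4,2],[0,0,-3]]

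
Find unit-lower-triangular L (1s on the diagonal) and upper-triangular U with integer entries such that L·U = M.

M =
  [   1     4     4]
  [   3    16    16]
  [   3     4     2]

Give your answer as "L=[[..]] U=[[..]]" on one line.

  r1 -= 3·r0 → [0,4,4]
  r2 -= 3·r0 → [0,-8,-10]
  r2 -= -2·r1 → [0,0,-2]

L=[[1,0,0],[3,1,0],[3,-2,1]] U=[[1,4,4],[0,4,4],[0,0,-2]]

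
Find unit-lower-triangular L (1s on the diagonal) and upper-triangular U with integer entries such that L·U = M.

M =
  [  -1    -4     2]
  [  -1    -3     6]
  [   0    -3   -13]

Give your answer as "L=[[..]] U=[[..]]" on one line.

  r1 -= 1·r0 → [0,1,4]
  r2 -= 0·r0 → [0,-3,-13]
  r2 -= -3·r1 → [0,0,-1]

L=[[1,0,0],[1,1,0],[0,-3,1]] U=[[-1,-4,2],[0,1,4],[0,0,-1]]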